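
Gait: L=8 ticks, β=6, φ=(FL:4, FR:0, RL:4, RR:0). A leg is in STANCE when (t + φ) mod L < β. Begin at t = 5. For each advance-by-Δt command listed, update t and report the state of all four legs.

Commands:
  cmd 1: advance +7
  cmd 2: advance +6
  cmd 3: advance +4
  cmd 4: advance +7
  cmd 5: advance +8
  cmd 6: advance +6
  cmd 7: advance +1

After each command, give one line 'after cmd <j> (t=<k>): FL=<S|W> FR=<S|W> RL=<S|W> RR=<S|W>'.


start t=5: FL=S FR=S RL=S RR=S
cmd 1: advance +7 → t=12, phase=(0,4,0,4) → FL=S FR=S RL=S RR=S
cmd 2: advance +6 → t=18, phase=(6,2,6,2) → FL=W FR=S RL=W RR=S
cmd 3: advance +4 → t=22, phase=(2,6,2,6) → FL=S FR=W RL=S RR=W
cmd 4: advance +7 → t=29, phase=(1,5,1,5) → FL=S FR=S RL=S RR=S
cmd 5: advance +8 → t=37, phase=(1,5,1,5) → FL=S FR=S RL=S RR=S
cmd 6: advance +6 → t=43, phase=(7,3,7,3) → FL=W FR=S RL=W RR=S
cmd 7: advance +1 → t=44, phase=(0,4,0,4) → FL=S FR=S RL=S RR=S

after cmd 1 (t=12): FL=S FR=S RL=S RR=S
after cmd 2 (t=18): FL=W FR=S RL=W RR=S
after cmd 3 (t=22): FL=S FR=W RL=S RR=W
after cmd 4 (t=29): FL=S FR=S RL=S RR=S
after cmd 5 (t=37): FL=S FR=S RL=S RR=S
after cmd 6 (t=43): FL=W FR=S RL=W RR=S
after cmd 7 (t=44): FL=S FR=S RL=S RR=S


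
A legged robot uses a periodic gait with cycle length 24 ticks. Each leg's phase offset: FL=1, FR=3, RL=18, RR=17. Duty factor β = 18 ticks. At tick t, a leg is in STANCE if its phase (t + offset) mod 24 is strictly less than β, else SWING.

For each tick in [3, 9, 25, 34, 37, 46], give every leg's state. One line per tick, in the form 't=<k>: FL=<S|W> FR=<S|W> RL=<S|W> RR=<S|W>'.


t=3: phase=(4,6,21,20) vs β=18 → FL=S FR=S RL=W RR=W
t=9: phase=(10,12,3,2) vs β=18 → FL=S FR=S RL=S RR=S
t=25: phase=(2,4,19,18) vs β=18 → FL=S FR=S RL=W RR=W
t=34: phase=(11,13,4,3) vs β=18 → FL=S FR=S RL=S RR=S
t=37: phase=(14,16,7,6) vs β=18 → FL=S FR=S RL=S RR=S
t=46: phase=(23,1,16,15) vs β=18 → FL=W FR=S RL=S RR=S

t=3: FL=S FR=S RL=W RR=W
t=9: FL=S FR=S RL=S RR=S
t=25: FL=S FR=S RL=W RR=W
t=34: FL=S FR=S RL=S RR=S
t=37: FL=S FR=S RL=S RR=S
t=46: FL=W FR=S RL=S RR=S


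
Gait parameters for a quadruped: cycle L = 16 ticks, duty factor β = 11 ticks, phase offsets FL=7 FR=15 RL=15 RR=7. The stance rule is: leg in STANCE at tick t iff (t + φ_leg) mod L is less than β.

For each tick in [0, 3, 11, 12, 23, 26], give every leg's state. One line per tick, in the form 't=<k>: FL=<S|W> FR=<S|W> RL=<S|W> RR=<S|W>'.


t=0: FL=S FR=W RL=W RR=S
t=3: FL=S FR=S RL=S RR=S
t=11: FL=S FR=S RL=S RR=S
t=12: FL=S FR=W RL=W RR=S
t=23: FL=W FR=S RL=S RR=W
t=26: FL=S FR=S RL=S RR=S

t=0: phase=(7,15,15,7) vs β=11 → FL=S FR=W RL=W RR=S
t=3: phase=(10,2,2,10) vs β=11 → FL=S FR=S RL=S RR=S
t=11: phase=(2,10,10,2) vs β=11 → FL=S FR=S RL=S RR=S
t=12: phase=(3,11,11,3) vs β=11 → FL=S FR=W RL=W RR=S
t=23: phase=(14,6,6,14) vs β=11 → FL=W FR=S RL=S RR=W
t=26: phase=(1,9,9,1) vs β=11 → FL=S FR=S RL=S RR=S


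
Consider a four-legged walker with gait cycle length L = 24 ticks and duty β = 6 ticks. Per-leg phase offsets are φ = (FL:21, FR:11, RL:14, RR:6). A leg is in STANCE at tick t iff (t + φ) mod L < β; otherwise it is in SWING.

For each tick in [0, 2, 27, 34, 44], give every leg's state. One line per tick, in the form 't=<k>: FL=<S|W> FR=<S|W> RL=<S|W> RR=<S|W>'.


t=0: FL=W FR=W RL=W RR=W
t=2: FL=W FR=W RL=W RR=W
t=27: FL=S FR=W RL=W RR=W
t=34: FL=W FR=W RL=S RR=W
t=44: FL=W FR=W RL=W RR=S

t=0: phase=(21,11,14,6) vs β=6 → FL=W FR=W RL=W RR=W
t=2: phase=(23,13,16,8) vs β=6 → FL=W FR=W RL=W RR=W
t=27: phase=(0,14,17,9) vs β=6 → FL=S FR=W RL=W RR=W
t=34: phase=(7,21,0,16) vs β=6 → FL=W FR=W RL=S RR=W
t=44: phase=(17,7,10,2) vs β=6 → FL=W FR=W RL=W RR=S


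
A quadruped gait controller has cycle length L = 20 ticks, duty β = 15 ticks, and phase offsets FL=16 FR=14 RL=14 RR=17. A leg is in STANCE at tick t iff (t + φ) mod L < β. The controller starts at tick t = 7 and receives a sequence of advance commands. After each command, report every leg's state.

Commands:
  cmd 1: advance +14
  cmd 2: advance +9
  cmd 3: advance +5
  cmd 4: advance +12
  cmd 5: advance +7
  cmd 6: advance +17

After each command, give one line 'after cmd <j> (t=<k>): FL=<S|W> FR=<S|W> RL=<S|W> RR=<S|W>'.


start t=7: FL=S FR=S RL=S RR=S
cmd 1: advance +14 → t=21, phase=(17,15,15,18) → FL=W FR=W RL=W RR=W
cmd 2: advance +9 → t=30, phase=(6,4,4,7) → FL=S FR=S RL=S RR=S
cmd 3: advance +5 → t=35, phase=(11,9,9,12) → FL=S FR=S RL=S RR=S
cmd 4: advance +12 → t=47, phase=(3,1,1,4) → FL=S FR=S RL=S RR=S
cmd 5: advance +7 → t=54, phase=(10,8,8,11) → FL=S FR=S RL=S RR=S
cmd 6: advance +17 → t=71, phase=(7,5,5,8) → FL=S FR=S RL=S RR=S

after cmd 1 (t=21): FL=W FR=W RL=W RR=W
after cmd 2 (t=30): FL=S FR=S RL=S RR=S
after cmd 3 (t=35): FL=S FR=S RL=S RR=S
after cmd 4 (t=47): FL=S FR=S RL=S RR=S
after cmd 5 (t=54): FL=S FR=S RL=S RR=S
after cmd 6 (t=71): FL=S FR=S RL=S RR=S


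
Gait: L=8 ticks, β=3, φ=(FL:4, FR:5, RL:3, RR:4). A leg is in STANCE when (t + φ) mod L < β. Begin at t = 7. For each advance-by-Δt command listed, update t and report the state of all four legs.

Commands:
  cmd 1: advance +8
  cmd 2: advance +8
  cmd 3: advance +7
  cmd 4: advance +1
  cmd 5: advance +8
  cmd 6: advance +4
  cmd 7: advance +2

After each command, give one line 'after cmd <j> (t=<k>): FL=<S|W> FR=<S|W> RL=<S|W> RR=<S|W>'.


after cmd 1 (t=15): FL=W FR=W RL=S RR=W
after cmd 2 (t=23): FL=W FR=W RL=S RR=W
after cmd 3 (t=30): FL=S FR=W RL=S RR=S
after cmd 4 (t=31): FL=W FR=W RL=S RR=W
after cmd 5 (t=39): FL=W FR=W RL=S RR=W
after cmd 6 (t=43): FL=W FR=S RL=W RR=W
after cmd 7 (t=45): FL=S FR=S RL=S RR=S

start t=7: FL=W FR=W RL=S RR=W
cmd 1: advance +8 → t=15, phase=(3,4,2,3) → FL=W FR=W RL=S RR=W
cmd 2: advance +8 → t=23, phase=(3,4,2,3) → FL=W FR=W RL=S RR=W
cmd 3: advance +7 → t=30, phase=(2,3,1,2) → FL=S FR=W RL=S RR=S
cmd 4: advance +1 → t=31, phase=(3,4,2,3) → FL=W FR=W RL=S RR=W
cmd 5: advance +8 → t=39, phase=(3,4,2,3) → FL=W FR=W RL=S RR=W
cmd 6: advance +4 → t=43, phase=(7,0,6,7) → FL=W FR=S RL=W RR=W
cmd 7: advance +2 → t=45, phase=(1,2,0,1) → FL=S FR=S RL=S RR=S


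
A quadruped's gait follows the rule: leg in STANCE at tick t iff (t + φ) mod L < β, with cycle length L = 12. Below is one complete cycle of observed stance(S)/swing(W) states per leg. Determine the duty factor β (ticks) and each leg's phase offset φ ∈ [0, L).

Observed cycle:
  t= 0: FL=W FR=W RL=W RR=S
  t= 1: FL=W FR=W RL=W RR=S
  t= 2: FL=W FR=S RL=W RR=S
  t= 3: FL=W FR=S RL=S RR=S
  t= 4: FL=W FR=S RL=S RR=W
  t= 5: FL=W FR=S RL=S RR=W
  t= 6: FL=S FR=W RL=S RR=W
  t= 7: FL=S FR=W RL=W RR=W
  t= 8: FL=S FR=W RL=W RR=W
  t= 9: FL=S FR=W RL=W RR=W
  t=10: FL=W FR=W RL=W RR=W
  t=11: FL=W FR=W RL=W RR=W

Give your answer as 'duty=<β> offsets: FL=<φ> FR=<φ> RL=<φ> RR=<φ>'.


duty β = stance ticks per leg = 4
FL: stance ticks = 4; W→S at t=6 → φ=6
FR: stance ticks = 4; W→S at t=2 → φ=10
RL: stance ticks = 4; W→S at t=3 → φ=9
RR: stance ticks = 4; W→S at t=0 → φ=0

duty=4 offsets: FL=6 FR=10 RL=9 RR=0


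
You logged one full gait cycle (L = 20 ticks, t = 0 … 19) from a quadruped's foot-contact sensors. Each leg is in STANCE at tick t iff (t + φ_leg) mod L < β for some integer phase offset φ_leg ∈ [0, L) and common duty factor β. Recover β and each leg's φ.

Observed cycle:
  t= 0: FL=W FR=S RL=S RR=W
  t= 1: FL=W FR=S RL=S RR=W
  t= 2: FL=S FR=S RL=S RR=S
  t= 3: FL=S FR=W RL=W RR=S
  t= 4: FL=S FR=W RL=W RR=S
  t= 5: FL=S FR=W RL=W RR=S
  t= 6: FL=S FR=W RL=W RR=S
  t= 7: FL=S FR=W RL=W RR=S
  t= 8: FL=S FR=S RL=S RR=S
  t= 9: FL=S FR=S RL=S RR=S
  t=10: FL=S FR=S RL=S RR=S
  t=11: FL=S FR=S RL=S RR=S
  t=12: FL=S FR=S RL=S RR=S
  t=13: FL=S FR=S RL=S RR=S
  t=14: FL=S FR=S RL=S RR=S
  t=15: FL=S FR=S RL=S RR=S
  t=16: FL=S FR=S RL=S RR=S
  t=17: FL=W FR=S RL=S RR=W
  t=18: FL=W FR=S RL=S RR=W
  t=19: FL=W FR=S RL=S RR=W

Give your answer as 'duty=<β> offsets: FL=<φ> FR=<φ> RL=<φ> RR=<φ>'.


duty=15 offsets: FL=18 FR=12 RL=12 RR=18

duty β = stance ticks per leg = 15
FL: stance ticks = 15; W→S at t=2 → φ=18
FR: stance ticks = 15; W→S at t=8 → φ=12
RL: stance ticks = 15; W→S at t=8 → φ=12
RR: stance ticks = 15; W→S at t=2 → φ=18


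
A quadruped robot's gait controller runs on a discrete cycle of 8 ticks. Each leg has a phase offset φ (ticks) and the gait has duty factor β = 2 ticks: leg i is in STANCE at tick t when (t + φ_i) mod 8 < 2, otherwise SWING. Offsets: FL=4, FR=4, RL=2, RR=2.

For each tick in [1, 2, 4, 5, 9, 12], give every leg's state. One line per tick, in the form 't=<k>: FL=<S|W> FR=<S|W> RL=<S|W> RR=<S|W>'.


t=1: FL=W FR=W RL=W RR=W
t=2: FL=W FR=W RL=W RR=W
t=4: FL=S FR=S RL=W RR=W
t=5: FL=S FR=S RL=W RR=W
t=9: FL=W FR=W RL=W RR=W
t=12: FL=S FR=S RL=W RR=W

t=1: phase=(5,5,3,3) vs β=2 → FL=W FR=W RL=W RR=W
t=2: phase=(6,6,4,4) vs β=2 → FL=W FR=W RL=W RR=W
t=4: phase=(0,0,6,6) vs β=2 → FL=S FR=S RL=W RR=W
t=5: phase=(1,1,7,7) vs β=2 → FL=S FR=S RL=W RR=W
t=9: phase=(5,5,3,3) vs β=2 → FL=W FR=W RL=W RR=W
t=12: phase=(0,0,6,6) vs β=2 → FL=S FR=S RL=W RR=W


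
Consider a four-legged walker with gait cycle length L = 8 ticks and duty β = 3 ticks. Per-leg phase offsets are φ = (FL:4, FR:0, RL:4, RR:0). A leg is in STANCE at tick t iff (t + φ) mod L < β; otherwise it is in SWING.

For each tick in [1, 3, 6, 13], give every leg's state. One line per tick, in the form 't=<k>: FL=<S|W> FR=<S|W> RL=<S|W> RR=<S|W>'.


t=1: FL=W FR=S RL=W RR=S
t=3: FL=W FR=W RL=W RR=W
t=6: FL=S FR=W RL=S RR=W
t=13: FL=S FR=W RL=S RR=W

t=1: phase=(5,1,5,1) vs β=3 → FL=W FR=S RL=W RR=S
t=3: phase=(7,3,7,3) vs β=3 → FL=W FR=W RL=W RR=W
t=6: phase=(2,6,2,6) vs β=3 → FL=S FR=W RL=S RR=W
t=13: phase=(1,5,1,5) vs β=3 → FL=S FR=W RL=S RR=W


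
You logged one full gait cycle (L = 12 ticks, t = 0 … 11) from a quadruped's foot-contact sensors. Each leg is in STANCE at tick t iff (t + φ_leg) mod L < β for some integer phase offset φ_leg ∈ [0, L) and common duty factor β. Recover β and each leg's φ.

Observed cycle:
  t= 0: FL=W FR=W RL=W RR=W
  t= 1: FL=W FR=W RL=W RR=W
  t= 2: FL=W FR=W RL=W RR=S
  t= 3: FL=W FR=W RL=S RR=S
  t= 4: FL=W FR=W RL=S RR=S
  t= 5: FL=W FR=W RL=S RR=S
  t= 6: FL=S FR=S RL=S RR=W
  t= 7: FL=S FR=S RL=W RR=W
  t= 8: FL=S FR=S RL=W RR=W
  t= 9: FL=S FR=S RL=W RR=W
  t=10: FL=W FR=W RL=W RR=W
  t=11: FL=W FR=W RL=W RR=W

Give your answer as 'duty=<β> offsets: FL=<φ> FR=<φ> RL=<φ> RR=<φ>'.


duty β = stance ticks per leg = 4
FL: stance ticks = 4; W→S at t=6 → φ=6
FR: stance ticks = 4; W→S at t=6 → φ=6
RL: stance ticks = 4; W→S at t=3 → φ=9
RR: stance ticks = 4; W→S at t=2 → φ=10

duty=4 offsets: FL=6 FR=6 RL=9 RR=10


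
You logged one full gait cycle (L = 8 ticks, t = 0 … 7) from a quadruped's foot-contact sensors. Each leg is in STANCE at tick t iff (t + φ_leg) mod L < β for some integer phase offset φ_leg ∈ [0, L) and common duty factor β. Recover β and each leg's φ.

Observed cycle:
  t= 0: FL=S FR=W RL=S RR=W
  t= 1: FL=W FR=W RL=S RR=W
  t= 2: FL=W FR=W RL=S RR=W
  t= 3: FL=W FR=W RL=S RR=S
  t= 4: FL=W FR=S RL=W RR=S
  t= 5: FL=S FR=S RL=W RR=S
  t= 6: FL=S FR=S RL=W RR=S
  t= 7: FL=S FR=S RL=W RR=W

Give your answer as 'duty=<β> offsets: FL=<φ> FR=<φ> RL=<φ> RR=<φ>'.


duty=4 offsets: FL=3 FR=4 RL=0 RR=5

duty β = stance ticks per leg = 4
FL: stance ticks = 4; W→S at t=5 → φ=3
FR: stance ticks = 4; W→S at t=4 → φ=4
RL: stance ticks = 4; W→S at t=0 → φ=0
RR: stance ticks = 4; W→S at t=3 → φ=5


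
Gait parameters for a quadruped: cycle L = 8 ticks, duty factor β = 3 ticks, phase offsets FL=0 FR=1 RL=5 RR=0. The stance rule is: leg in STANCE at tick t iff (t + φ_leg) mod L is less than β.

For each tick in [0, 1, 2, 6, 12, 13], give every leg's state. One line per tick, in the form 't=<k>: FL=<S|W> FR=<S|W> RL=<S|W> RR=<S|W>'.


t=0: phase=(0,1,5,0) vs β=3 → FL=S FR=S RL=W RR=S
t=1: phase=(1,2,6,1) vs β=3 → FL=S FR=S RL=W RR=S
t=2: phase=(2,3,7,2) vs β=3 → FL=S FR=W RL=W RR=S
t=6: phase=(6,7,3,6) vs β=3 → FL=W FR=W RL=W RR=W
t=12: phase=(4,5,1,4) vs β=3 → FL=W FR=W RL=S RR=W
t=13: phase=(5,6,2,5) vs β=3 → FL=W FR=W RL=S RR=W

t=0: FL=S FR=S RL=W RR=S
t=1: FL=S FR=S RL=W RR=S
t=2: FL=S FR=W RL=W RR=S
t=6: FL=W FR=W RL=W RR=W
t=12: FL=W FR=W RL=S RR=W
t=13: FL=W FR=W RL=S RR=W


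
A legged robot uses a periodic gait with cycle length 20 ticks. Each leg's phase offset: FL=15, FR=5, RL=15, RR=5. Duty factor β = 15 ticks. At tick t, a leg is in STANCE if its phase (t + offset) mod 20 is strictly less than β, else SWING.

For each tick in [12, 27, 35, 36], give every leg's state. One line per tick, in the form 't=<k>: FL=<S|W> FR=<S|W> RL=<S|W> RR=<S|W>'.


t=12: phase=(7,17,7,17) vs β=15 → FL=S FR=W RL=S RR=W
t=27: phase=(2,12,2,12) vs β=15 → FL=S FR=S RL=S RR=S
t=35: phase=(10,0,10,0) vs β=15 → FL=S FR=S RL=S RR=S
t=36: phase=(11,1,11,1) vs β=15 → FL=S FR=S RL=S RR=S

t=12: FL=S FR=W RL=S RR=W
t=27: FL=S FR=S RL=S RR=S
t=35: FL=S FR=S RL=S RR=S
t=36: FL=S FR=S RL=S RR=S


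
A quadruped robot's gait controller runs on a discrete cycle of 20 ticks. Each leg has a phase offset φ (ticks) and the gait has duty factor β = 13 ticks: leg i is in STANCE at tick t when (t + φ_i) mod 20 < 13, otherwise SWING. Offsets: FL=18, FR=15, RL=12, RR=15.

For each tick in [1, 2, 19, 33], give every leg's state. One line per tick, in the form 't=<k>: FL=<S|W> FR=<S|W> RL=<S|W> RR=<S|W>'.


t=1: FL=W FR=W RL=W RR=W
t=2: FL=S FR=W RL=W RR=W
t=19: FL=W FR=W RL=S RR=W
t=33: FL=S FR=S RL=S RR=S

t=1: phase=(19,16,13,16) vs β=13 → FL=W FR=W RL=W RR=W
t=2: phase=(0,17,14,17) vs β=13 → FL=S FR=W RL=W RR=W
t=19: phase=(17,14,11,14) vs β=13 → FL=W FR=W RL=S RR=W
t=33: phase=(11,8,5,8) vs β=13 → FL=S FR=S RL=S RR=S


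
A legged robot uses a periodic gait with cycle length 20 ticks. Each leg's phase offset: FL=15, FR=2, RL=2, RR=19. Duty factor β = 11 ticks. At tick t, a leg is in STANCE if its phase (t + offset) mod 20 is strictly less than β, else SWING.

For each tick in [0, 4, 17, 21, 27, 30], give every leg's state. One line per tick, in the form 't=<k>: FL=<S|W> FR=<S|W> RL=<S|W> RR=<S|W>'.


t=0: phase=(15,2,2,19) vs β=11 → FL=W FR=S RL=S RR=W
t=4: phase=(19,6,6,3) vs β=11 → FL=W FR=S RL=S RR=S
t=17: phase=(12,19,19,16) vs β=11 → FL=W FR=W RL=W RR=W
t=21: phase=(16,3,3,0) vs β=11 → FL=W FR=S RL=S RR=S
t=27: phase=(2,9,9,6) vs β=11 → FL=S FR=S RL=S RR=S
t=30: phase=(5,12,12,9) vs β=11 → FL=S FR=W RL=W RR=S

t=0: FL=W FR=S RL=S RR=W
t=4: FL=W FR=S RL=S RR=S
t=17: FL=W FR=W RL=W RR=W
t=21: FL=W FR=S RL=S RR=S
t=27: FL=S FR=S RL=S RR=S
t=30: FL=S FR=W RL=W RR=S


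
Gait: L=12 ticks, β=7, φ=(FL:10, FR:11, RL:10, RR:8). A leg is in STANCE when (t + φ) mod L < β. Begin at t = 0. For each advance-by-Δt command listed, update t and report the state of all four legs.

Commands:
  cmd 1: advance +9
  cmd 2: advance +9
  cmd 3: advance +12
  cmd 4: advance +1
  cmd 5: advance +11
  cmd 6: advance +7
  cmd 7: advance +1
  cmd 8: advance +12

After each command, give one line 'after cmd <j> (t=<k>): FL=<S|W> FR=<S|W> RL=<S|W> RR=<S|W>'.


start t=0: FL=W FR=W RL=W RR=W
cmd 1: advance +9 → t=9, phase=(7,8,7,5) → FL=W FR=W RL=W RR=S
cmd 2: advance +9 → t=18, phase=(4,5,4,2) → FL=S FR=S RL=S RR=S
cmd 3: advance +12 → t=30, phase=(4,5,4,2) → FL=S FR=S RL=S RR=S
cmd 4: advance +1 → t=31, phase=(5,6,5,3) → FL=S FR=S RL=S RR=S
cmd 5: advance +11 → t=42, phase=(4,5,4,2) → FL=S FR=S RL=S RR=S
cmd 6: advance +7 → t=49, phase=(11,0,11,9) → FL=W FR=S RL=W RR=W
cmd 7: advance +1 → t=50, phase=(0,1,0,10) → FL=S FR=S RL=S RR=W
cmd 8: advance +12 → t=62, phase=(0,1,0,10) → FL=S FR=S RL=S RR=W

after cmd 1 (t=9): FL=W FR=W RL=W RR=S
after cmd 2 (t=18): FL=S FR=S RL=S RR=S
after cmd 3 (t=30): FL=S FR=S RL=S RR=S
after cmd 4 (t=31): FL=S FR=S RL=S RR=S
after cmd 5 (t=42): FL=S FR=S RL=S RR=S
after cmd 6 (t=49): FL=W FR=S RL=W RR=W
after cmd 7 (t=50): FL=S FR=S RL=S RR=W
after cmd 8 (t=62): FL=S FR=S RL=S RR=W


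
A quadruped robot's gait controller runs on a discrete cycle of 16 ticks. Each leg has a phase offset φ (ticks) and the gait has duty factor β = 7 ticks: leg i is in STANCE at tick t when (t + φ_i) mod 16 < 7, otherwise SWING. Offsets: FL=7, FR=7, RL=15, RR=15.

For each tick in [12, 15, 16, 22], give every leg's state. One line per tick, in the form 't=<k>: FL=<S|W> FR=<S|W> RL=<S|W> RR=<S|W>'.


t=12: FL=S FR=S RL=W RR=W
t=15: FL=S FR=S RL=W RR=W
t=16: FL=W FR=W RL=W RR=W
t=22: FL=W FR=W RL=S RR=S

t=12: phase=(3,3,11,11) vs β=7 → FL=S FR=S RL=W RR=W
t=15: phase=(6,6,14,14) vs β=7 → FL=S FR=S RL=W RR=W
t=16: phase=(7,7,15,15) vs β=7 → FL=W FR=W RL=W RR=W
t=22: phase=(13,13,5,5) vs β=7 → FL=W FR=W RL=S RR=S


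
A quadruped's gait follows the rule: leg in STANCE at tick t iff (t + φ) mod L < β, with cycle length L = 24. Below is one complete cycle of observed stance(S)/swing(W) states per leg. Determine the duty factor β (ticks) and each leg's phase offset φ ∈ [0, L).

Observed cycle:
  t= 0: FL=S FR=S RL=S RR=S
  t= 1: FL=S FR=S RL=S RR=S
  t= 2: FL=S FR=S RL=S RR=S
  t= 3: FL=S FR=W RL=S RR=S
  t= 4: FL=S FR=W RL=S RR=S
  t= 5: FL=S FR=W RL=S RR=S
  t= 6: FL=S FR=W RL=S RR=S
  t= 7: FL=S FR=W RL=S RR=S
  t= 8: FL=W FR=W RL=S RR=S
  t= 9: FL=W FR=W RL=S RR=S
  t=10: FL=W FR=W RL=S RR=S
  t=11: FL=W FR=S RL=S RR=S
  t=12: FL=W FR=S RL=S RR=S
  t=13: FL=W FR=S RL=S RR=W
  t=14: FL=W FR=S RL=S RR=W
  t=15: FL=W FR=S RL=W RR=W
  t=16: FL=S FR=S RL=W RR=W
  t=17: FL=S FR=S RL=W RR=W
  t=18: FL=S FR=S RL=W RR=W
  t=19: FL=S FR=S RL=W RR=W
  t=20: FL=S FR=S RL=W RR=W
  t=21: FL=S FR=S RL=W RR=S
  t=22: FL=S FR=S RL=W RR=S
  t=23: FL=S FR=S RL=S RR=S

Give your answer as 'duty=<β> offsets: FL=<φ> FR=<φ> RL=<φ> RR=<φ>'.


duty=16 offsets: FL=8 FR=13 RL=1 RR=3

duty β = stance ticks per leg = 16
FL: stance ticks = 16; W→S at t=16 → φ=8
FR: stance ticks = 16; W→S at t=11 → φ=13
RL: stance ticks = 16; W→S at t=23 → φ=1
RR: stance ticks = 16; W→S at t=21 → φ=3


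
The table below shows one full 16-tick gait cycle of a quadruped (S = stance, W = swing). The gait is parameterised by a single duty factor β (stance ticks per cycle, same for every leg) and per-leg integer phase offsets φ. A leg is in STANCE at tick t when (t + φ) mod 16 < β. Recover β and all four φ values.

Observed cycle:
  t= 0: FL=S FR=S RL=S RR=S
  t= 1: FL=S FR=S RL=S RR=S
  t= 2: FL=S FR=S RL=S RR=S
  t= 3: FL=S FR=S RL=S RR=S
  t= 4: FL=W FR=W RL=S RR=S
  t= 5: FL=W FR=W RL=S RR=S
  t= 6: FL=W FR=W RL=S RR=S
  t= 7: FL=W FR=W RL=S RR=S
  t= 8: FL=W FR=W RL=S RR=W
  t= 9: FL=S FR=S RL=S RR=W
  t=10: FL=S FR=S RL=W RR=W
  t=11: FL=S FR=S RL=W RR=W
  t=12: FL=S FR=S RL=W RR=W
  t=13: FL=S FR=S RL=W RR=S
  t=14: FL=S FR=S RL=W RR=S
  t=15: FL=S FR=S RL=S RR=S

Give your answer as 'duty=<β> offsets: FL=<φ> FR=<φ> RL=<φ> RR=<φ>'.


duty=11 offsets: FL=7 FR=7 RL=1 RR=3

duty β = stance ticks per leg = 11
FL: stance ticks = 11; W→S at t=9 → φ=7
FR: stance ticks = 11; W→S at t=9 → φ=7
RL: stance ticks = 11; W→S at t=15 → φ=1
RR: stance ticks = 11; W→S at t=13 → φ=3


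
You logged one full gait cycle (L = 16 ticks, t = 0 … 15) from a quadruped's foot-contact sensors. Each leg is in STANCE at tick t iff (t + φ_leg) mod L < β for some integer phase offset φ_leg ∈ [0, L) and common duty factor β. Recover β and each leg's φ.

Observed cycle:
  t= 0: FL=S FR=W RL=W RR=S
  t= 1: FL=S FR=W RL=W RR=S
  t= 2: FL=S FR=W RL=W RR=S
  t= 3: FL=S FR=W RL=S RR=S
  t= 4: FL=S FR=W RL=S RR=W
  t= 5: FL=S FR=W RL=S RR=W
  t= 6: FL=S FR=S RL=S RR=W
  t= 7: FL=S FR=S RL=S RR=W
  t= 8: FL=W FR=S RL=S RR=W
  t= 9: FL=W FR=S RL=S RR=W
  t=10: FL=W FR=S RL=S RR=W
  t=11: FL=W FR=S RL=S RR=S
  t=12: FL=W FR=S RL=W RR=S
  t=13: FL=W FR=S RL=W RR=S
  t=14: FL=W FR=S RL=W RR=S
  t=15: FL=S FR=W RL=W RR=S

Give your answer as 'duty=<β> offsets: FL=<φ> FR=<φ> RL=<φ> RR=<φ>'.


duty β = stance ticks per leg = 9
FL: stance ticks = 9; W→S at t=15 → φ=1
FR: stance ticks = 9; W→S at t=6 → φ=10
RL: stance ticks = 9; W→S at t=3 → φ=13
RR: stance ticks = 9; W→S at t=11 → φ=5

duty=9 offsets: FL=1 FR=10 RL=13 RR=5


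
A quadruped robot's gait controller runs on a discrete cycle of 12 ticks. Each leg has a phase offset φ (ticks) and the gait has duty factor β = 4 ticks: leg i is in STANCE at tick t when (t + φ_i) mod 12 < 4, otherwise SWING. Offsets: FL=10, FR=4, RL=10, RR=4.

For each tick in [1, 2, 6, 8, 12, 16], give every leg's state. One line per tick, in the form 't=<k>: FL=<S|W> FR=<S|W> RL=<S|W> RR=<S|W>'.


t=1: FL=W FR=W RL=W RR=W
t=2: FL=S FR=W RL=S RR=W
t=6: FL=W FR=W RL=W RR=W
t=8: FL=W FR=S RL=W RR=S
t=12: FL=W FR=W RL=W RR=W
t=16: FL=S FR=W RL=S RR=W

t=1: phase=(11,5,11,5) vs β=4 → FL=W FR=W RL=W RR=W
t=2: phase=(0,6,0,6) vs β=4 → FL=S FR=W RL=S RR=W
t=6: phase=(4,10,4,10) vs β=4 → FL=W FR=W RL=W RR=W
t=8: phase=(6,0,6,0) vs β=4 → FL=W FR=S RL=W RR=S
t=12: phase=(10,4,10,4) vs β=4 → FL=W FR=W RL=W RR=W
t=16: phase=(2,8,2,8) vs β=4 → FL=S FR=W RL=S RR=W


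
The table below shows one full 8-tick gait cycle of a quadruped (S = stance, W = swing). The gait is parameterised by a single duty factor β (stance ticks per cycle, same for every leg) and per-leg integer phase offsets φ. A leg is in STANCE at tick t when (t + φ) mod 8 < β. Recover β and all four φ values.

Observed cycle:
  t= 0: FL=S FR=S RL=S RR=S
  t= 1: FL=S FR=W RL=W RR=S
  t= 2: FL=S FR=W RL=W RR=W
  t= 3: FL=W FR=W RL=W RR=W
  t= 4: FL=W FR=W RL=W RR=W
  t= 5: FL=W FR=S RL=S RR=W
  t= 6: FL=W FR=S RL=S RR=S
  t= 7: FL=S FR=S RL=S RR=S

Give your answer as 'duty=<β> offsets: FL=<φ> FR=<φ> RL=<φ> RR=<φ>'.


duty β = stance ticks per leg = 4
FL: stance ticks = 4; W→S at t=7 → φ=1
FR: stance ticks = 4; W→S at t=5 → φ=3
RL: stance ticks = 4; W→S at t=5 → φ=3
RR: stance ticks = 4; W→S at t=6 → φ=2

duty=4 offsets: FL=1 FR=3 RL=3 RR=2


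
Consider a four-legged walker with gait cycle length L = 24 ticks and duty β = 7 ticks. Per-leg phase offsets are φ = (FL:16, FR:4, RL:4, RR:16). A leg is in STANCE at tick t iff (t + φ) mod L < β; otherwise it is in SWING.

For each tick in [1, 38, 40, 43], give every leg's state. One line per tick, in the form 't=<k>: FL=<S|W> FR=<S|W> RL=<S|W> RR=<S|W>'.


t=1: FL=W FR=S RL=S RR=W
t=38: FL=S FR=W RL=W RR=S
t=40: FL=W FR=W RL=W RR=W
t=43: FL=W FR=W RL=W RR=W

t=1: phase=(17,5,5,17) vs β=7 → FL=W FR=S RL=S RR=W
t=38: phase=(6,18,18,6) vs β=7 → FL=S FR=W RL=W RR=S
t=40: phase=(8,20,20,8) vs β=7 → FL=W FR=W RL=W RR=W
t=43: phase=(11,23,23,11) vs β=7 → FL=W FR=W RL=W RR=W


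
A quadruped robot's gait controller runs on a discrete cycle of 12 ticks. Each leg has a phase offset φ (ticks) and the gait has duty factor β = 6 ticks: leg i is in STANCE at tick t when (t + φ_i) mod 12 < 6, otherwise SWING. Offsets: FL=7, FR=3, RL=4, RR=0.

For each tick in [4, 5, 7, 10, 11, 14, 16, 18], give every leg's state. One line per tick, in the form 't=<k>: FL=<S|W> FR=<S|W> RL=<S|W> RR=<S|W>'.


t=4: FL=W FR=W RL=W RR=S
t=5: FL=S FR=W RL=W RR=S
t=7: FL=S FR=W RL=W RR=W
t=10: FL=S FR=S RL=S RR=W
t=11: FL=W FR=S RL=S RR=W
t=14: FL=W FR=S RL=W RR=S
t=16: FL=W FR=W RL=W RR=S
t=18: FL=S FR=W RL=W RR=W

t=4: phase=(11,7,8,4) vs β=6 → FL=W FR=W RL=W RR=S
t=5: phase=(0,8,9,5) vs β=6 → FL=S FR=W RL=W RR=S
t=7: phase=(2,10,11,7) vs β=6 → FL=S FR=W RL=W RR=W
t=10: phase=(5,1,2,10) vs β=6 → FL=S FR=S RL=S RR=W
t=11: phase=(6,2,3,11) vs β=6 → FL=W FR=S RL=S RR=W
t=14: phase=(9,5,6,2) vs β=6 → FL=W FR=S RL=W RR=S
t=16: phase=(11,7,8,4) vs β=6 → FL=W FR=W RL=W RR=S
t=18: phase=(1,9,10,6) vs β=6 → FL=S FR=W RL=W RR=W


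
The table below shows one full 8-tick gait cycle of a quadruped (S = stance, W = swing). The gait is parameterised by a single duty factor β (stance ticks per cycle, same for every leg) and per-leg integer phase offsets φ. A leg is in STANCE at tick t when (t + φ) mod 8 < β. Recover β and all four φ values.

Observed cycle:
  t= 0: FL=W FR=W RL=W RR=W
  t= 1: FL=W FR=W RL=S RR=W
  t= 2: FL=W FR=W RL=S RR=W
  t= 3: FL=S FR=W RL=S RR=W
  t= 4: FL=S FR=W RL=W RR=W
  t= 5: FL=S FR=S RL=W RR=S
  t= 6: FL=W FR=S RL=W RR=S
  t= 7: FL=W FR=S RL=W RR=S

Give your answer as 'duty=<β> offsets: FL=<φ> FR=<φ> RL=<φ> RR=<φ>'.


duty β = stance ticks per leg = 3
FL: stance ticks = 3; W→S at t=3 → φ=5
FR: stance ticks = 3; W→S at t=5 → φ=3
RL: stance ticks = 3; W→S at t=1 → φ=7
RR: stance ticks = 3; W→S at t=5 → φ=3

duty=3 offsets: FL=5 FR=3 RL=7 RR=3


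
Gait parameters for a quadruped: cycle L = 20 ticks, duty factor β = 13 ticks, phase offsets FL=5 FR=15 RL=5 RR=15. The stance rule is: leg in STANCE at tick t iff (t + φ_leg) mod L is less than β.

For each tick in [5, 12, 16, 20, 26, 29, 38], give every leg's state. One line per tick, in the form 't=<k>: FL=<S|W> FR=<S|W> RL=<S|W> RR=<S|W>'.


t=5: phase=(10,0,10,0) vs β=13 → FL=S FR=S RL=S RR=S
t=12: phase=(17,7,17,7) vs β=13 → FL=W FR=S RL=W RR=S
t=16: phase=(1,11,1,11) vs β=13 → FL=S FR=S RL=S RR=S
t=20: phase=(5,15,5,15) vs β=13 → FL=S FR=W RL=S RR=W
t=26: phase=(11,1,11,1) vs β=13 → FL=S FR=S RL=S RR=S
t=29: phase=(14,4,14,4) vs β=13 → FL=W FR=S RL=W RR=S
t=38: phase=(3,13,3,13) vs β=13 → FL=S FR=W RL=S RR=W

t=5: FL=S FR=S RL=S RR=S
t=12: FL=W FR=S RL=W RR=S
t=16: FL=S FR=S RL=S RR=S
t=20: FL=S FR=W RL=S RR=W
t=26: FL=S FR=S RL=S RR=S
t=29: FL=W FR=S RL=W RR=S
t=38: FL=S FR=W RL=S RR=W


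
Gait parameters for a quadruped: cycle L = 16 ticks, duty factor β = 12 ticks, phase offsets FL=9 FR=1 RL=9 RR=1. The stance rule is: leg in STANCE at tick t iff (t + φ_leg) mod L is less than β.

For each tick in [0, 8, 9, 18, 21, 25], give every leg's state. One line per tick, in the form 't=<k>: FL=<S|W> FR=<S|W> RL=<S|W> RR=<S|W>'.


t=0: phase=(9,1,9,1) vs β=12 → FL=S FR=S RL=S RR=S
t=8: phase=(1,9,1,9) vs β=12 → FL=S FR=S RL=S RR=S
t=9: phase=(2,10,2,10) vs β=12 → FL=S FR=S RL=S RR=S
t=18: phase=(11,3,11,3) vs β=12 → FL=S FR=S RL=S RR=S
t=21: phase=(14,6,14,6) vs β=12 → FL=W FR=S RL=W RR=S
t=25: phase=(2,10,2,10) vs β=12 → FL=S FR=S RL=S RR=S

t=0: FL=S FR=S RL=S RR=S
t=8: FL=S FR=S RL=S RR=S
t=9: FL=S FR=S RL=S RR=S
t=18: FL=S FR=S RL=S RR=S
t=21: FL=W FR=S RL=W RR=S
t=25: FL=S FR=S RL=S RR=S


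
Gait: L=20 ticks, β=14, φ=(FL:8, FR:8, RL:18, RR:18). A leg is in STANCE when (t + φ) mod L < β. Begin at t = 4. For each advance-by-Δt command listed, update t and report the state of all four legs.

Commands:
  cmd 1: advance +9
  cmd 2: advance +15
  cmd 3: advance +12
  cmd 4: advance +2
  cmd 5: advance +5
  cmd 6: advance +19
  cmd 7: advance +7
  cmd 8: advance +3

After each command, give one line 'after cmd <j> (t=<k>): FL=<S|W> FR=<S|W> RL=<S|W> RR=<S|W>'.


after cmd 1 (t=13): FL=S FR=S RL=S RR=S
after cmd 2 (t=28): FL=W FR=W RL=S RR=S
after cmd 3 (t=40): FL=S FR=S RL=W RR=W
after cmd 4 (t=42): FL=S FR=S RL=S RR=S
after cmd 5 (t=47): FL=W FR=W RL=S RR=S
after cmd 6 (t=66): FL=W FR=W RL=S RR=S
after cmd 7 (t=73): FL=S FR=S RL=S RR=S
after cmd 8 (t=76): FL=S FR=S RL=W RR=W

start t=4: FL=S FR=S RL=S RR=S
cmd 1: advance +9 → t=13, phase=(1,1,11,11) → FL=S FR=S RL=S RR=S
cmd 2: advance +15 → t=28, phase=(16,16,6,6) → FL=W FR=W RL=S RR=S
cmd 3: advance +12 → t=40, phase=(8,8,18,18) → FL=S FR=S RL=W RR=W
cmd 4: advance +2 → t=42, phase=(10,10,0,0) → FL=S FR=S RL=S RR=S
cmd 5: advance +5 → t=47, phase=(15,15,5,5) → FL=W FR=W RL=S RR=S
cmd 6: advance +19 → t=66, phase=(14,14,4,4) → FL=W FR=W RL=S RR=S
cmd 7: advance +7 → t=73, phase=(1,1,11,11) → FL=S FR=S RL=S RR=S
cmd 8: advance +3 → t=76, phase=(4,4,14,14) → FL=S FR=S RL=W RR=W


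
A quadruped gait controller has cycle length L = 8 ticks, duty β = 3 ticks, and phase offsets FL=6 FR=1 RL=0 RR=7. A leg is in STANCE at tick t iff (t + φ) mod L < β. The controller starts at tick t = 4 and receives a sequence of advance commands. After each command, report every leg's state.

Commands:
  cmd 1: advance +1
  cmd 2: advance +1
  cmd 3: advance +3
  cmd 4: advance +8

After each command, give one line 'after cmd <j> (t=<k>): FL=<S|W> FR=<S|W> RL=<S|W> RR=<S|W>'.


after cmd 1 (t=5): FL=W FR=W RL=W RR=W
after cmd 2 (t=6): FL=W FR=W RL=W RR=W
after cmd 3 (t=9): FL=W FR=S RL=S RR=S
after cmd 4 (t=17): FL=W FR=S RL=S RR=S

start t=4: FL=S FR=W RL=W RR=W
cmd 1: advance +1 → t=5, phase=(3,6,5,4) → FL=W FR=W RL=W RR=W
cmd 2: advance +1 → t=6, phase=(4,7,6,5) → FL=W FR=W RL=W RR=W
cmd 3: advance +3 → t=9, phase=(7,2,1,0) → FL=W FR=S RL=S RR=S
cmd 4: advance +8 → t=17, phase=(7,2,1,0) → FL=W FR=S RL=S RR=S


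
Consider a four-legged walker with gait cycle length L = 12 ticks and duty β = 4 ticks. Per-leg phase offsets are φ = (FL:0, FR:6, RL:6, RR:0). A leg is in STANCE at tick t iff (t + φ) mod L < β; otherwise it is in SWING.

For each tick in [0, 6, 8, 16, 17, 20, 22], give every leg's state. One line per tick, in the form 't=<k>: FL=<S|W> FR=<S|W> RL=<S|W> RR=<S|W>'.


t=0: phase=(0,6,6,0) vs β=4 → FL=S FR=W RL=W RR=S
t=6: phase=(6,0,0,6) vs β=4 → FL=W FR=S RL=S RR=W
t=8: phase=(8,2,2,8) vs β=4 → FL=W FR=S RL=S RR=W
t=16: phase=(4,10,10,4) vs β=4 → FL=W FR=W RL=W RR=W
t=17: phase=(5,11,11,5) vs β=4 → FL=W FR=W RL=W RR=W
t=20: phase=(8,2,2,8) vs β=4 → FL=W FR=S RL=S RR=W
t=22: phase=(10,4,4,10) vs β=4 → FL=W FR=W RL=W RR=W

t=0: FL=S FR=W RL=W RR=S
t=6: FL=W FR=S RL=S RR=W
t=8: FL=W FR=S RL=S RR=W
t=16: FL=W FR=W RL=W RR=W
t=17: FL=W FR=W RL=W RR=W
t=20: FL=W FR=S RL=S RR=W
t=22: FL=W FR=W RL=W RR=W


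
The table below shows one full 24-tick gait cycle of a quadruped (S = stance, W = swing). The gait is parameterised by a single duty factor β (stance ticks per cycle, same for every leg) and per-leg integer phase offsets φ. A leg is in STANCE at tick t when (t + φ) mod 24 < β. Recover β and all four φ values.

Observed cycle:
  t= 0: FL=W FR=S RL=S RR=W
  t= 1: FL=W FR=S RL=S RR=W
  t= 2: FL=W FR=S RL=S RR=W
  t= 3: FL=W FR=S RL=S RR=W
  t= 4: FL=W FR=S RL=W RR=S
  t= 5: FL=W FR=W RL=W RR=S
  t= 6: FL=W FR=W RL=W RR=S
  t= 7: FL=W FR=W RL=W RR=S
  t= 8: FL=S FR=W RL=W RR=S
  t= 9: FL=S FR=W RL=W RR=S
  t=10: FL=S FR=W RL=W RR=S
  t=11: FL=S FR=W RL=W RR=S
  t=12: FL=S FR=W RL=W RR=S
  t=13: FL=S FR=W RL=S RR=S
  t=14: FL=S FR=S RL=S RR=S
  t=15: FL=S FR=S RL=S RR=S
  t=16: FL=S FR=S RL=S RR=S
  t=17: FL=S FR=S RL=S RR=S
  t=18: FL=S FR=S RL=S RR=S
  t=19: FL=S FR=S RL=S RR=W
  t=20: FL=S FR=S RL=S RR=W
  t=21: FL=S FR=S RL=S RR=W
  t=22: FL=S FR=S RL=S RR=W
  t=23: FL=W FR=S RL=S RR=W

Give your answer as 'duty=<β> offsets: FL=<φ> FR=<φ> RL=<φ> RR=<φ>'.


duty=15 offsets: FL=16 FR=10 RL=11 RR=20

duty β = stance ticks per leg = 15
FL: stance ticks = 15; W→S at t=8 → φ=16
FR: stance ticks = 15; W→S at t=14 → φ=10
RL: stance ticks = 15; W→S at t=13 → φ=11
RR: stance ticks = 15; W→S at t=4 → φ=20


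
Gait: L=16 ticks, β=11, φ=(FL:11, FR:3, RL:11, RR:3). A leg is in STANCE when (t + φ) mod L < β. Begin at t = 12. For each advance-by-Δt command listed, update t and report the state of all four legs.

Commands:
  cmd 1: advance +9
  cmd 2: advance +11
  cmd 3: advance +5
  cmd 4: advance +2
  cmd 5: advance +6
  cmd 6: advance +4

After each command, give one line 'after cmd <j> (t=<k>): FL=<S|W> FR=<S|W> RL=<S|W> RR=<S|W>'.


after cmd 1 (t=21): FL=S FR=S RL=S RR=S
after cmd 2 (t=32): FL=W FR=S RL=W RR=S
after cmd 3 (t=37): FL=S FR=S RL=S RR=S
after cmd 4 (t=39): FL=S FR=S RL=S RR=S
after cmd 5 (t=45): FL=S FR=S RL=S RR=S
after cmd 6 (t=49): FL=W FR=S RL=W RR=S

start t=12: FL=S FR=W RL=S RR=W
cmd 1: advance +9 → t=21, phase=(0,8,0,8) → FL=S FR=S RL=S RR=S
cmd 2: advance +11 → t=32, phase=(11,3,11,3) → FL=W FR=S RL=W RR=S
cmd 3: advance +5 → t=37, phase=(0,8,0,8) → FL=S FR=S RL=S RR=S
cmd 4: advance +2 → t=39, phase=(2,10,2,10) → FL=S FR=S RL=S RR=S
cmd 5: advance +6 → t=45, phase=(8,0,8,0) → FL=S FR=S RL=S RR=S
cmd 6: advance +4 → t=49, phase=(12,4,12,4) → FL=W FR=S RL=W RR=S


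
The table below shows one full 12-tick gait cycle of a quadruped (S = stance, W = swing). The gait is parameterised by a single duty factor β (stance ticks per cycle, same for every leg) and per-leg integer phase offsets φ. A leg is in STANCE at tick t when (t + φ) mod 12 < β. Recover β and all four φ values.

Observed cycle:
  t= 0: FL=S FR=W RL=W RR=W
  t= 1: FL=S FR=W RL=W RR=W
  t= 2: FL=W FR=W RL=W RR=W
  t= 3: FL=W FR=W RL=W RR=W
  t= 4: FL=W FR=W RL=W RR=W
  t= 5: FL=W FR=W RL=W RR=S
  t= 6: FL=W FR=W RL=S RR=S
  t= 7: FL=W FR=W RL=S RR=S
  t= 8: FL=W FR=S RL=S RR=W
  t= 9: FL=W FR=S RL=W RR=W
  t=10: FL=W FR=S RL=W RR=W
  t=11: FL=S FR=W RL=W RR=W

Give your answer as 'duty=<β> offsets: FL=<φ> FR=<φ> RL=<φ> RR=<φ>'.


duty β = stance ticks per leg = 3
FL: stance ticks = 3; W→S at t=11 → φ=1
FR: stance ticks = 3; W→S at t=8 → φ=4
RL: stance ticks = 3; W→S at t=6 → φ=6
RR: stance ticks = 3; W→S at t=5 → φ=7

duty=3 offsets: FL=1 FR=4 RL=6 RR=7


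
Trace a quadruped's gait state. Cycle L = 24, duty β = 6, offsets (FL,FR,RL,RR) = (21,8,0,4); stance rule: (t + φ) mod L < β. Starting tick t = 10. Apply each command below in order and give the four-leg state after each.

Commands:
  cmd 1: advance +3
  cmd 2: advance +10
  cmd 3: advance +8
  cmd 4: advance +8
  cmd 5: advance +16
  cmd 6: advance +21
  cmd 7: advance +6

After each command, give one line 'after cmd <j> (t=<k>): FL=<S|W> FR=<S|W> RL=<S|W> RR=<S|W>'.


after cmd 1 (t=13): FL=W FR=W RL=W RR=W
after cmd 2 (t=23): FL=W FR=W RL=W RR=S
after cmd 3 (t=31): FL=S FR=W RL=W RR=W
after cmd 4 (t=39): FL=W FR=W RL=W RR=W
after cmd 5 (t=55): FL=S FR=W RL=W RR=W
after cmd 6 (t=76): FL=S FR=W RL=S RR=W
after cmd 7 (t=82): FL=W FR=W RL=W RR=W

start t=10: FL=W FR=W RL=W RR=W
cmd 1: advance +3 → t=13, phase=(10,21,13,17) → FL=W FR=W RL=W RR=W
cmd 2: advance +10 → t=23, phase=(20,7,23,3) → FL=W FR=W RL=W RR=S
cmd 3: advance +8 → t=31, phase=(4,15,7,11) → FL=S FR=W RL=W RR=W
cmd 4: advance +8 → t=39, phase=(12,23,15,19) → FL=W FR=W RL=W RR=W
cmd 5: advance +16 → t=55, phase=(4,15,7,11) → FL=S FR=W RL=W RR=W
cmd 6: advance +21 → t=76, phase=(1,12,4,8) → FL=S FR=W RL=S RR=W
cmd 7: advance +6 → t=82, phase=(7,18,10,14) → FL=W FR=W RL=W RR=W


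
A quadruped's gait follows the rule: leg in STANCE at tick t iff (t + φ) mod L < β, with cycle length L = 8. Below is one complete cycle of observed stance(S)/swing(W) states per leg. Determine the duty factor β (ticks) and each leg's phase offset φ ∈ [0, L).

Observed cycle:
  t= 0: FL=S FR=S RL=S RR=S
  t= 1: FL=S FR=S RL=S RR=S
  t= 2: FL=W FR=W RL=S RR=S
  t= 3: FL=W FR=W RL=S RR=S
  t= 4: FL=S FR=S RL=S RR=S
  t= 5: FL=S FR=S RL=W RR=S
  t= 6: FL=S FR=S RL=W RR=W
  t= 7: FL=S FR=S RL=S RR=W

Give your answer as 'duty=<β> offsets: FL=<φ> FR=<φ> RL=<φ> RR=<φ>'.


duty=6 offsets: FL=4 FR=4 RL=1 RR=0

duty β = stance ticks per leg = 6
FL: stance ticks = 6; W→S at t=4 → φ=4
FR: stance ticks = 6; W→S at t=4 → φ=4
RL: stance ticks = 6; W→S at t=7 → φ=1
RR: stance ticks = 6; W→S at t=0 → φ=0


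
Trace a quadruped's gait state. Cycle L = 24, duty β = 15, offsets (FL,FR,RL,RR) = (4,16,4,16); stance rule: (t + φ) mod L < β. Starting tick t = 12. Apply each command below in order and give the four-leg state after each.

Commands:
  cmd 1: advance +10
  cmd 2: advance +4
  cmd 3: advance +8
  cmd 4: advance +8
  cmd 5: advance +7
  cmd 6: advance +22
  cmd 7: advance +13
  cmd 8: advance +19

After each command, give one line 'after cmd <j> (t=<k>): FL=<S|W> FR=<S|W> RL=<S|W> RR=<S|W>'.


start t=12: FL=W FR=S RL=W RR=S
cmd 1: advance +10 → t=22, phase=(2,14,2,14) → FL=S FR=S RL=S RR=S
cmd 2: advance +4 → t=26, phase=(6,18,6,18) → FL=S FR=W RL=S RR=W
cmd 3: advance +8 → t=34, phase=(14,2,14,2) → FL=S FR=S RL=S RR=S
cmd 4: advance +8 → t=42, phase=(22,10,22,10) → FL=W FR=S RL=W RR=S
cmd 5: advance +7 → t=49, phase=(5,17,5,17) → FL=S FR=W RL=S RR=W
cmd 6: advance +22 → t=71, phase=(3,15,3,15) → FL=S FR=W RL=S RR=W
cmd 7: advance +13 → t=84, phase=(16,4,16,4) → FL=W FR=S RL=W RR=S
cmd 8: advance +19 → t=103, phase=(11,23,11,23) → FL=S FR=W RL=S RR=W

after cmd 1 (t=22): FL=S FR=S RL=S RR=S
after cmd 2 (t=26): FL=S FR=W RL=S RR=W
after cmd 3 (t=34): FL=S FR=S RL=S RR=S
after cmd 4 (t=42): FL=W FR=S RL=W RR=S
after cmd 5 (t=49): FL=S FR=W RL=S RR=W
after cmd 6 (t=71): FL=S FR=W RL=S RR=W
after cmd 7 (t=84): FL=W FR=S RL=W RR=S
after cmd 8 (t=103): FL=S FR=W RL=S RR=W


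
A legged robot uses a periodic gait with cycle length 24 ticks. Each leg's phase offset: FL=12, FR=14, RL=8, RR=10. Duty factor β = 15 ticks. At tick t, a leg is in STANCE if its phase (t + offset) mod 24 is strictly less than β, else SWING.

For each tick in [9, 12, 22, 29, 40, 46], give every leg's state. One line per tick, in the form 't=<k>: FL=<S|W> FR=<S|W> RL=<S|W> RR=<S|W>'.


t=9: FL=W FR=W RL=W RR=W
t=12: FL=S FR=S RL=W RR=W
t=22: FL=S FR=S RL=S RR=S
t=29: FL=W FR=W RL=S RR=W
t=40: FL=S FR=S RL=S RR=S
t=46: FL=S FR=S RL=S RR=S

t=9: phase=(21,23,17,19) vs β=15 → FL=W FR=W RL=W RR=W
t=12: phase=(0,2,20,22) vs β=15 → FL=S FR=S RL=W RR=W
t=22: phase=(10,12,6,8) vs β=15 → FL=S FR=S RL=S RR=S
t=29: phase=(17,19,13,15) vs β=15 → FL=W FR=W RL=S RR=W
t=40: phase=(4,6,0,2) vs β=15 → FL=S FR=S RL=S RR=S
t=46: phase=(10,12,6,8) vs β=15 → FL=S FR=S RL=S RR=S


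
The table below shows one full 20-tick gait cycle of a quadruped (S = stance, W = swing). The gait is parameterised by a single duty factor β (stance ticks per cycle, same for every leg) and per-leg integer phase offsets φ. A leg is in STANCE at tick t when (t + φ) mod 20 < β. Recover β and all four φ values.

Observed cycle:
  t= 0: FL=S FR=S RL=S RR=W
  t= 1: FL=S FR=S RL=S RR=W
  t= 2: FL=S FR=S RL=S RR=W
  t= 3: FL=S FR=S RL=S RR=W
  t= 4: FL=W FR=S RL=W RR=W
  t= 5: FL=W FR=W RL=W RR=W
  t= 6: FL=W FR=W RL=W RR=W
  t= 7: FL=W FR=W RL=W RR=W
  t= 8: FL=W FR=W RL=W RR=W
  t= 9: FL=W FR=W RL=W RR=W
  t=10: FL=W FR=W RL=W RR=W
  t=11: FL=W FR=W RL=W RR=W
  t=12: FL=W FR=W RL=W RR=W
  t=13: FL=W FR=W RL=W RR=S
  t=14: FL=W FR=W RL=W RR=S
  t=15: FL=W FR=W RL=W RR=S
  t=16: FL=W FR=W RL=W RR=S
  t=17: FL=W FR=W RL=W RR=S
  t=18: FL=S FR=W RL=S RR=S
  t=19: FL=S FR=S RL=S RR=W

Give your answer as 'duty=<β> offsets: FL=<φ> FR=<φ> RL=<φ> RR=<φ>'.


duty β = stance ticks per leg = 6
FL: stance ticks = 6; W→S at t=18 → φ=2
FR: stance ticks = 6; W→S at t=19 → φ=1
RL: stance ticks = 6; W→S at t=18 → φ=2
RR: stance ticks = 6; W→S at t=13 → φ=7

duty=6 offsets: FL=2 FR=1 RL=2 RR=7


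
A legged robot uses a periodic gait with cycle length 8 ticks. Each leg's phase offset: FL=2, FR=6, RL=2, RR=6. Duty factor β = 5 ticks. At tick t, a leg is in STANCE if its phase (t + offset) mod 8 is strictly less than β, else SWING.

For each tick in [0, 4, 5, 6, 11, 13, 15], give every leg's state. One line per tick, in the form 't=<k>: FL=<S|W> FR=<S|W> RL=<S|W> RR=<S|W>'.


t=0: phase=(2,6,2,6) vs β=5 → FL=S FR=W RL=S RR=W
t=4: phase=(6,2,6,2) vs β=5 → FL=W FR=S RL=W RR=S
t=5: phase=(7,3,7,3) vs β=5 → FL=W FR=S RL=W RR=S
t=6: phase=(0,4,0,4) vs β=5 → FL=S FR=S RL=S RR=S
t=11: phase=(5,1,5,1) vs β=5 → FL=W FR=S RL=W RR=S
t=13: phase=(7,3,7,3) vs β=5 → FL=W FR=S RL=W RR=S
t=15: phase=(1,5,1,5) vs β=5 → FL=S FR=W RL=S RR=W

t=0: FL=S FR=W RL=S RR=W
t=4: FL=W FR=S RL=W RR=S
t=5: FL=W FR=S RL=W RR=S
t=6: FL=S FR=S RL=S RR=S
t=11: FL=W FR=S RL=W RR=S
t=13: FL=W FR=S RL=W RR=S
t=15: FL=S FR=W RL=S RR=W


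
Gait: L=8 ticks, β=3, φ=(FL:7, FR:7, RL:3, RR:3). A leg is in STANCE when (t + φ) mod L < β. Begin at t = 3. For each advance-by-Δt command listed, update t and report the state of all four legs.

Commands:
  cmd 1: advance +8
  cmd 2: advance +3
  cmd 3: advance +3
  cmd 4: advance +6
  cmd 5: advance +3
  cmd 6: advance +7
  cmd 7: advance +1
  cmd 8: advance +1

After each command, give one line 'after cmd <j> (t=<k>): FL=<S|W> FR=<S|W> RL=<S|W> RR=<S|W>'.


after cmd 1 (t=11): FL=S FR=S RL=W RR=W
after cmd 2 (t=14): FL=W FR=W RL=S RR=S
after cmd 3 (t=17): FL=S FR=S RL=W RR=W
after cmd 4 (t=23): FL=W FR=W RL=S RR=S
after cmd 5 (t=26): FL=S FR=S RL=W RR=W
after cmd 6 (t=33): FL=S FR=S RL=W RR=W
after cmd 7 (t=34): FL=S FR=S RL=W RR=W
after cmd 8 (t=35): FL=S FR=S RL=W RR=W

start t=3: FL=S FR=S RL=W RR=W
cmd 1: advance +8 → t=11, phase=(2,2,6,6) → FL=S FR=S RL=W RR=W
cmd 2: advance +3 → t=14, phase=(5,5,1,1) → FL=W FR=W RL=S RR=S
cmd 3: advance +3 → t=17, phase=(0,0,4,4) → FL=S FR=S RL=W RR=W
cmd 4: advance +6 → t=23, phase=(6,6,2,2) → FL=W FR=W RL=S RR=S
cmd 5: advance +3 → t=26, phase=(1,1,5,5) → FL=S FR=S RL=W RR=W
cmd 6: advance +7 → t=33, phase=(0,0,4,4) → FL=S FR=S RL=W RR=W
cmd 7: advance +1 → t=34, phase=(1,1,5,5) → FL=S FR=S RL=W RR=W
cmd 8: advance +1 → t=35, phase=(2,2,6,6) → FL=S FR=S RL=W RR=W
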